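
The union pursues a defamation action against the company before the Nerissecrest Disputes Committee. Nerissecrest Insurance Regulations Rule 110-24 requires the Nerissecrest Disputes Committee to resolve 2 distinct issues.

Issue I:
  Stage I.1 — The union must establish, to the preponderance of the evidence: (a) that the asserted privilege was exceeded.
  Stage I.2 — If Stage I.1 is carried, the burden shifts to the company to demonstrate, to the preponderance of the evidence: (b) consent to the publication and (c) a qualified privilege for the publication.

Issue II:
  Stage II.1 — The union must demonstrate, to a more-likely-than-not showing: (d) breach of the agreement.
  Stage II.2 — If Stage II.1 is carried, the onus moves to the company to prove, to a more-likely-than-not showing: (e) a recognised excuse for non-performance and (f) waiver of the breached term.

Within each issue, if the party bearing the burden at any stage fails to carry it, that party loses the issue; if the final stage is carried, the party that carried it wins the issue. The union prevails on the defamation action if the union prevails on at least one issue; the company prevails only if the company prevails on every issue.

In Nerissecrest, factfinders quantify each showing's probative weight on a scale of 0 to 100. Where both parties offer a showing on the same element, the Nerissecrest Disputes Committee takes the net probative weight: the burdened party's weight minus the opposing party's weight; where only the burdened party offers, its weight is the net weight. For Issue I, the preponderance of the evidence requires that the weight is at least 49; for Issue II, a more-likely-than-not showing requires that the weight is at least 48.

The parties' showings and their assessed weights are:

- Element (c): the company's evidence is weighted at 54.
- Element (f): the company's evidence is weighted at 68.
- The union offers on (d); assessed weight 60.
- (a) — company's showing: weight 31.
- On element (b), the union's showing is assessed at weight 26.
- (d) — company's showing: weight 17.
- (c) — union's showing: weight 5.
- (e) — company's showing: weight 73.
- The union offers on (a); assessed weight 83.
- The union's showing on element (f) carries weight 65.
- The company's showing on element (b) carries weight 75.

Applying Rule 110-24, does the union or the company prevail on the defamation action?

— Issue I —
At Stage I.1 the union must meet the preponderance of the evidence (weight is at least 49): on (a) the weight is 83 less the opposing 31 gives net 52, which does reach 49, so (a) meets the standard.
  All elements met. The burden passes to the company.
At Stage I.2 the company must meet the preponderance of the evidence (weight is at least 49): on (b) the weight is 75 less the opposing 26 gives net 49, which does reach 49, so (b) meets the standard; on (c) the weight is 54 less the opposing 5 gives net 49, which does reach 49, so (c) meets the standard.
  The company carries the last stage.
All stages carried — the company prevails on this issue.
— Issue II —
At Stage II.1 the union must meet a more-likely-than-not showing (weight is at least 48): on (d) the weight is 60 less the opposing 17 gives net 43, < 48, so (d) does not meet the standard.
  Stage II.1 not carried; the union fails its burden.
The company prevails on this issue.
Per-issue: Issue I → company; Issue II → company. The union must prevail on at least one issue; overall, the company prevails.

company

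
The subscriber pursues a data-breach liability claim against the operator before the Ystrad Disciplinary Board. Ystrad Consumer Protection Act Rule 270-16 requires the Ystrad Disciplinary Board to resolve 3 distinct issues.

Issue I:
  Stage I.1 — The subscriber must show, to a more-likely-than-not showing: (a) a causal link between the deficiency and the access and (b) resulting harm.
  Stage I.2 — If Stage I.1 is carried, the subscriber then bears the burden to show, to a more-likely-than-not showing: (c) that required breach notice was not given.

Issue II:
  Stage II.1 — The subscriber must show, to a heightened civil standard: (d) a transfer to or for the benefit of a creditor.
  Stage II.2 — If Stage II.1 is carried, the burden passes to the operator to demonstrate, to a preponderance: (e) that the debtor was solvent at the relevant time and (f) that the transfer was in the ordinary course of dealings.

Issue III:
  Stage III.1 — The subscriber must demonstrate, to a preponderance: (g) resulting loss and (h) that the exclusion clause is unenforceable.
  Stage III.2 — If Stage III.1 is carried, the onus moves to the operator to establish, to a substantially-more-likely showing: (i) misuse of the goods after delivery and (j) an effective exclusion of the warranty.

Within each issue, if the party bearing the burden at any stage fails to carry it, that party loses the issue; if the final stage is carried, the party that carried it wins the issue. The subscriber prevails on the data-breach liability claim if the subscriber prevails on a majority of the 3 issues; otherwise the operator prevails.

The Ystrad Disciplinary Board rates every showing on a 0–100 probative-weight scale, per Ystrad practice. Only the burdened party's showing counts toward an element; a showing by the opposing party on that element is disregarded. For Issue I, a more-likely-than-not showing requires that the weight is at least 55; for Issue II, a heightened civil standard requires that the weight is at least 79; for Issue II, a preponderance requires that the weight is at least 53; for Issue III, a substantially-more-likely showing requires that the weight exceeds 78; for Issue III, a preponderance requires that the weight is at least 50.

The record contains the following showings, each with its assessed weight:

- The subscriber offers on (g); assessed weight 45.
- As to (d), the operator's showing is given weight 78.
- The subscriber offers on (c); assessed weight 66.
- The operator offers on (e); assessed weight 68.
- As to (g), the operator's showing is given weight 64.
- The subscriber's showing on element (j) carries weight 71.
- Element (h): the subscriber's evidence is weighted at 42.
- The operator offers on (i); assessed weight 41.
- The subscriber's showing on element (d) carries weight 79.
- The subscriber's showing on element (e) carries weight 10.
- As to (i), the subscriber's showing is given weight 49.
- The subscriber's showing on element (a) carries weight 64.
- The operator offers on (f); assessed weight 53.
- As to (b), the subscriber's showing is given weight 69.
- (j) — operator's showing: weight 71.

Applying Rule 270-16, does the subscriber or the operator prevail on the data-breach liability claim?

operator

— Issue I —
Stage I.1 — burden on subscriber; standard: a more-likely-than-not showing (weight is at least 55).
    (a): 64 ≥ 55 [met]
    (b): 69 ≥ 55 [met]
  Stage I.1 is satisfied; the subscriber continues to bear the burden.
Stage I.2 — burden on subscriber; standard: a more-likely-than-not showing (weight is at least 55).
    (c): 66 ≥ 55 [met]
  The subscriber carries the last stage.
Every stage carried; the subscriber prevails on this issue.
— Issue II —
Stage II.1 (subscriber, a heightened civil standard, weight is at least 79): (d) 79 (operator's 78 disregarded) ≥ 79 — meets.
  Stage II.1 carried; the burden shifts to the operator.
Stage II.2 (operator, a preponderance, weight is at least 53): (e) 68 (subscriber's 10 disregarded) ≥ 53 — meets; (f) 53 ≥ 53 — meets.
  All elements met at the final stage.
Every stage carried; the operator prevails on this issue.
— Issue III —
At Stage III.1 the subscriber must meet a preponderance (weight is at least 50): on (g) the weight is 45 (the operator's 64 is given no effect), < 50, so (g) does not meet the standard; on (h) the weight is 42, which does not reach 50, so (h) does not meet the standard.
  Stage III.1 not carried; the subscriber fails its burden.
The operator prevails on this issue.
Per-issue: Issue I → subscriber; Issue II → operator; Issue III → operator. The subscriber must prevail on a majority of issues; overall, the operator prevails.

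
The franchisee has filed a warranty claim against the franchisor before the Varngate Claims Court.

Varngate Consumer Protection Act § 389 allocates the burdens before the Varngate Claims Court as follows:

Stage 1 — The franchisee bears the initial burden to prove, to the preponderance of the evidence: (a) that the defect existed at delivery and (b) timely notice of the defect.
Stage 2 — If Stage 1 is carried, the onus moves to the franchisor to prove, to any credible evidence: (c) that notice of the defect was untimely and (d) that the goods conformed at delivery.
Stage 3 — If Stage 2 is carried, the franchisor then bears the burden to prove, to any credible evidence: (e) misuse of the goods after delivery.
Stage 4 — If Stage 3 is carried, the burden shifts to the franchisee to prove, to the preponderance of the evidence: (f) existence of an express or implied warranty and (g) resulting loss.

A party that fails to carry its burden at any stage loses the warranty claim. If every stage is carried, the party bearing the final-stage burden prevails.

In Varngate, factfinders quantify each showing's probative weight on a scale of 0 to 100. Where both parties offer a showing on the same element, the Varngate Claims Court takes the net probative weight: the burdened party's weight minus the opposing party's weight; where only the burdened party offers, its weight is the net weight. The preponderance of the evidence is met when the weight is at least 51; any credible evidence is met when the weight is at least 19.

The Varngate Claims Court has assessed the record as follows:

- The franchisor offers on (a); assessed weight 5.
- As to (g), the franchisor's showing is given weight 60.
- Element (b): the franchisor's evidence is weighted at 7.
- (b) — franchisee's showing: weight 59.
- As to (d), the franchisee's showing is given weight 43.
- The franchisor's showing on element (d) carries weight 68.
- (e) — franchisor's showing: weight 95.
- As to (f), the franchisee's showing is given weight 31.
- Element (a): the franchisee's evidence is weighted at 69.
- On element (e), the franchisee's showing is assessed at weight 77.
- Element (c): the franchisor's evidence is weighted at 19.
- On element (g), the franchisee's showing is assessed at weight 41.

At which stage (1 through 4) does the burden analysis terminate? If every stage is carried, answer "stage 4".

stage 3

Stage 1 (franchisee, the preponderance of the evidence, weight is at least 51): (a) net 69−5=64 ≥ 51 — meets; (b) net 59−7=52 ≥ 51 — meets.
  All elements met. The burden passes to the franchisor.
Stage 2 (franchisor, any credible evidence, weight is at least 19): (c) 19 ≥ 19 — meets; (d) net 68−43=25 ≥ 19 — meets.
  All elements met. The franchisor retains the burden for Stage 3.
Stage 3 (franchisor, any credible evidence, weight is at least 19): (e) net 95−77=18 < 19 — fails.
  Stage 3 not carried; the franchisor fails its burden.
The franchisee prevails.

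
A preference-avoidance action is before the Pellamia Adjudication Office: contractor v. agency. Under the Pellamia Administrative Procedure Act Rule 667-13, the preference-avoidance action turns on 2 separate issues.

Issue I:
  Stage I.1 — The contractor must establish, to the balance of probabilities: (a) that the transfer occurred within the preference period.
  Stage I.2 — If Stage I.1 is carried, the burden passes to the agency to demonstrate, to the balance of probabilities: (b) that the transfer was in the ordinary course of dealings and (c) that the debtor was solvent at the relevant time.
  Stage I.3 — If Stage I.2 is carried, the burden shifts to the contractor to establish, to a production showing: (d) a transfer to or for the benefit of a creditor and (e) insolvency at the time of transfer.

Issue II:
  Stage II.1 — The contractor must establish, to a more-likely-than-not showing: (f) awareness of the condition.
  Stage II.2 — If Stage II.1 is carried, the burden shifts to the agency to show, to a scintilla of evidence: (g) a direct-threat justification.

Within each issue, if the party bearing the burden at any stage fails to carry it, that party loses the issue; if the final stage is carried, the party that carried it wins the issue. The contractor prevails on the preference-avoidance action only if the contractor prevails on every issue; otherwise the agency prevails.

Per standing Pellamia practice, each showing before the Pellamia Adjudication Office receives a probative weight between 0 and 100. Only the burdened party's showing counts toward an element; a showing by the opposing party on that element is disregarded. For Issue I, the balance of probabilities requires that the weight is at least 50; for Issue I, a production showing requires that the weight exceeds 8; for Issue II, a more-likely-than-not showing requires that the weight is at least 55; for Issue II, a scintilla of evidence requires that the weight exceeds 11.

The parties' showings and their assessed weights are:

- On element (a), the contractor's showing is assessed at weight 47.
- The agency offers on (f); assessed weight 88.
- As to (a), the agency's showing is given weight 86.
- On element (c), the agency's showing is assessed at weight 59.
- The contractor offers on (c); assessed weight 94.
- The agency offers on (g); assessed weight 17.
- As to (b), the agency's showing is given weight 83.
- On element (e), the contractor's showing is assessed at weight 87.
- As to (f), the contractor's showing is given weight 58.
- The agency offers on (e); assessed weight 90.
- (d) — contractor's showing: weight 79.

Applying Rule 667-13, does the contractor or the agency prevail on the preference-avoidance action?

agency

— Issue I —
At Stage I.1 the contractor must meet the balance of probabilities (weight is at least 50): on (a) the weight is 47 (the agency's 86 is given no effect), < 50, so (a) does not meet the standard.
  Not every element is met, so the contractor fails to carry Stage I.1.
The agency prevails on this issue.
— Issue II —
Stage II.1 — burden on contractor; standard: a more-likely-than-not showing (weight is at least 55).
    (f): 58 (agency's 88 disregarded) ≥ 55 [met]
  The contractor carries Stage II.1; the agency now bears the burden.
Stage II.2 — burden on agency; standard: a scintilla of evidence (weight exceeds 11).
    (g): 17 > 11 [met]
  All elements met at the final stage.
All stages carried — the agency prevails on this issue.
Per-issue: Issue I → agency; Issue II → agency. The contractor must prevail on every issue; overall, the agency prevails.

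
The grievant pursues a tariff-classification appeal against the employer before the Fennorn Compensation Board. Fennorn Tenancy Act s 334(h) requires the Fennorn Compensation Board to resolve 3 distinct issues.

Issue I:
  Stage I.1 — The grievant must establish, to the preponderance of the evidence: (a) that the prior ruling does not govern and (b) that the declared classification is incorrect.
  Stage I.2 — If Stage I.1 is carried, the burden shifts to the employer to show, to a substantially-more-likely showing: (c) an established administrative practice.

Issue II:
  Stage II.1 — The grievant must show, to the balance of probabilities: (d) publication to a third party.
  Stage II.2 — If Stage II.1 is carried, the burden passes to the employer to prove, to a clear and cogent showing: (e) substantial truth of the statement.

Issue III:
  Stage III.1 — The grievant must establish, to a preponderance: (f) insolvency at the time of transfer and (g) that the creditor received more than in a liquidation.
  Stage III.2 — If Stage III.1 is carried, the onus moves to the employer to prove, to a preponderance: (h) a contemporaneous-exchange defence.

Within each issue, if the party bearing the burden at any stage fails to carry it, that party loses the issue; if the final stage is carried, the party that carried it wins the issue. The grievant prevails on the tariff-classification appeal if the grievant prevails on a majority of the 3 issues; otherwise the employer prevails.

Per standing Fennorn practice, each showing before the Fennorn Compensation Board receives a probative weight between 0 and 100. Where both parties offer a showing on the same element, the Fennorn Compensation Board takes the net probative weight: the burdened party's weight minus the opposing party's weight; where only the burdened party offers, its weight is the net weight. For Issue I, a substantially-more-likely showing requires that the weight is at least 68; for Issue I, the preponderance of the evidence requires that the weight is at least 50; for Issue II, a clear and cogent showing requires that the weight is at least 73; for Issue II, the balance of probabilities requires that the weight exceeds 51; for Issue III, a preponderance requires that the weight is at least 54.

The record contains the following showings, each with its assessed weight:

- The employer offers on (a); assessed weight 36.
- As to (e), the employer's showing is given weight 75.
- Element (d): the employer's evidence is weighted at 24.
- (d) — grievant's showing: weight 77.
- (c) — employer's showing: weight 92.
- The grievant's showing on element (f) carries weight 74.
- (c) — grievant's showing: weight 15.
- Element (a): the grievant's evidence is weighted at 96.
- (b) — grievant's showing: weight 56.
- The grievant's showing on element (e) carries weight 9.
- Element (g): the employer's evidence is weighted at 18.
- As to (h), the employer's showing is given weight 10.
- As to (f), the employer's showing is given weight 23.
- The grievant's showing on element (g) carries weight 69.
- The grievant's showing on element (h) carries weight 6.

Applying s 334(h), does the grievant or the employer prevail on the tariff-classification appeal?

— Issue I —
At Stage I.1 the grievant must meet the preponderance of the evidence (weight is at least 50): on (a) the weight is 96 less the opposing 36 gives net 60, ≥ 50, so (a) meets the standard; on (b) the weight is 56, which does reach 50, so (b) meets the standard.
  The grievant carries Stage I.1; the employer now bears the burden.
At Stage I.2 the employer must meet a substantially-more-likely showing (weight is at least 68): on (c) the weight is 92 less the opposing 15 gives net 77, ≥ 68, so (c) meets the standard.
  All elements met at the final stage.
With every stage satisfied, the employer prevails on this issue.
— Issue II —
At Stage II.1 the grievant must meet the balance of probabilities (weight exceeds 51): on (d) the weight is 77 less the opposing 24 gives net 53, > 51, so (d) meets the standard.
  The grievant carries Stage II.1; the employer now bears the burden.
At Stage II.2 the employer must meet a clear and cogent showing (weight is at least 73): on (e) the weight is 75 less the opposing 9 gives net 66, < 73, so (e) does not meet the standard.
  The employer does not carry Stage II.2.
The grievant prevails on this issue.
— Issue III —
At Stage III.1 the grievant must meet a preponderance (weight is at least 54): on (f) the weight is 74 less the opposing 23 gives net 51, which does not reach 54, so (f) does not meet the standard; on (g) the weight is 69 less the opposing 18 gives net 51, which does not reach 54, so (g) does not meet the standard.
  The grievant does not carry Stage III.1.
The employer prevails on this issue.
Per-issue: Issue I → employer; Issue II → grievant; Issue III → employer. The grievant must prevail on a majority of issues; overall, the employer prevails.

employer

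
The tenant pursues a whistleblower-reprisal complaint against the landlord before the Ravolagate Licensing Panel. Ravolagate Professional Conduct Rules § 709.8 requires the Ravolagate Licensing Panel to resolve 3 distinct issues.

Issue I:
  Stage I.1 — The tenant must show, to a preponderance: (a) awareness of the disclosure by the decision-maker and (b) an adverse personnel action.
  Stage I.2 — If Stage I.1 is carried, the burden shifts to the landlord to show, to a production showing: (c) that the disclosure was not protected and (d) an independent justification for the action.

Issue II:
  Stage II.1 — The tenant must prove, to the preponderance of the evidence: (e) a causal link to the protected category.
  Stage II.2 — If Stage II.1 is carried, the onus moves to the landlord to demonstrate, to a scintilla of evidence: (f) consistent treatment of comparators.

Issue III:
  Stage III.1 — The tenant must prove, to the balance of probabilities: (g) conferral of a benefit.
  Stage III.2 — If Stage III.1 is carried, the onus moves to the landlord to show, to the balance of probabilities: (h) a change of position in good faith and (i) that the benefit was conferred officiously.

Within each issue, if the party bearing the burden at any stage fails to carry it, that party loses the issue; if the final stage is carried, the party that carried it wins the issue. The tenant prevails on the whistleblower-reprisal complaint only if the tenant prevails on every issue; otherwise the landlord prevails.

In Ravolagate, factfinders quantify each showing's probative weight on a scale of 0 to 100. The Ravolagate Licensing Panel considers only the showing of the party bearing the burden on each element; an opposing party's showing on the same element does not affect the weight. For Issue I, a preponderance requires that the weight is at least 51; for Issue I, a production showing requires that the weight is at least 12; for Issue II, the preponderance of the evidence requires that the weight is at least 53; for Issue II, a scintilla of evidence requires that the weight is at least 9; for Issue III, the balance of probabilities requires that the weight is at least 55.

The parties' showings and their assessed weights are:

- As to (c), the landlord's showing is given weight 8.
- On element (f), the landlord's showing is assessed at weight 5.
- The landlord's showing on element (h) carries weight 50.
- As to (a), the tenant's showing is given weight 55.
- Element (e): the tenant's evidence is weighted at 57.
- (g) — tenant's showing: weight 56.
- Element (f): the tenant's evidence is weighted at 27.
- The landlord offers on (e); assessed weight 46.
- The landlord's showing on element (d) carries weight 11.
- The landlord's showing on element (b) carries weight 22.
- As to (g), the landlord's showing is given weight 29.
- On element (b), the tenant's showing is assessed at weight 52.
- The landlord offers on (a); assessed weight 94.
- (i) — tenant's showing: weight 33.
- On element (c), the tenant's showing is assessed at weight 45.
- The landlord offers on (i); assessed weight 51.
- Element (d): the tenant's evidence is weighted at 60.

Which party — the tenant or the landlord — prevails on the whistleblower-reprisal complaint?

tenant

— Issue I —
At Stage I.1 the tenant must meet a preponderance (weight is at least 51): on (a) the weight is 55 (the landlord's 94 is given no effect), which does reach 51, so (a) meets the standard; on (b) the weight is 52 (the landlord's 22 is given no effect), ≥ 51, so (b) meets the standard.
  Stage I.1 carried; the burden shifts to the landlord.
At Stage I.2 the landlord must meet a production showing (weight is at least 12): on (c) the weight is 8 (the tenant's 45 is given no effect), < 12, so (c) does not meet the standard; on (d) the weight is 11 (the tenant's 60 is given no effect), which does not reach 12, so (d) does not meet the standard.
  Stage I.2 not carried; the landlord fails its burden.
The tenant prevails on this issue.
— Issue II —
Stage II.1 (tenant, the preponderance of the evidence, weight is at least 53): (e) 57 (landlord's 46 disregarded) ≥ 53 — meets.
  Stage II.1 is satisfied; the onus moves to the landlord.
Stage II.2 (landlord, a scintilla of evidence, weight is at least 9): (f) 5 (tenant's 27 disregarded) < 9 — fails.
  The landlord does not carry Stage II.2.
The tenant prevails on this issue.
— Issue III —
Stage III.1 — burden on tenant; standard: the balance of probabilities (weight is at least 55).
    (g): 56 (landlord's 29 disregarded) ≥ 55 [met]
  Stage III.1 carried; the burden shifts to the landlord.
Stage III.2 — burden on landlord; standard: the balance of probabilities (weight is at least 55).
    (h): 50 < 55 [not met]
    (i): 51 (tenant's 33 disregarded) < 55 [not met]
  Not every element is met, so the landlord fails to carry Stage III.2.
So the tenant prevails on this issue.
Per-issue: Issue I → tenant; Issue II → tenant; Issue III → tenant. The tenant must prevail on every issue; overall, the tenant prevails.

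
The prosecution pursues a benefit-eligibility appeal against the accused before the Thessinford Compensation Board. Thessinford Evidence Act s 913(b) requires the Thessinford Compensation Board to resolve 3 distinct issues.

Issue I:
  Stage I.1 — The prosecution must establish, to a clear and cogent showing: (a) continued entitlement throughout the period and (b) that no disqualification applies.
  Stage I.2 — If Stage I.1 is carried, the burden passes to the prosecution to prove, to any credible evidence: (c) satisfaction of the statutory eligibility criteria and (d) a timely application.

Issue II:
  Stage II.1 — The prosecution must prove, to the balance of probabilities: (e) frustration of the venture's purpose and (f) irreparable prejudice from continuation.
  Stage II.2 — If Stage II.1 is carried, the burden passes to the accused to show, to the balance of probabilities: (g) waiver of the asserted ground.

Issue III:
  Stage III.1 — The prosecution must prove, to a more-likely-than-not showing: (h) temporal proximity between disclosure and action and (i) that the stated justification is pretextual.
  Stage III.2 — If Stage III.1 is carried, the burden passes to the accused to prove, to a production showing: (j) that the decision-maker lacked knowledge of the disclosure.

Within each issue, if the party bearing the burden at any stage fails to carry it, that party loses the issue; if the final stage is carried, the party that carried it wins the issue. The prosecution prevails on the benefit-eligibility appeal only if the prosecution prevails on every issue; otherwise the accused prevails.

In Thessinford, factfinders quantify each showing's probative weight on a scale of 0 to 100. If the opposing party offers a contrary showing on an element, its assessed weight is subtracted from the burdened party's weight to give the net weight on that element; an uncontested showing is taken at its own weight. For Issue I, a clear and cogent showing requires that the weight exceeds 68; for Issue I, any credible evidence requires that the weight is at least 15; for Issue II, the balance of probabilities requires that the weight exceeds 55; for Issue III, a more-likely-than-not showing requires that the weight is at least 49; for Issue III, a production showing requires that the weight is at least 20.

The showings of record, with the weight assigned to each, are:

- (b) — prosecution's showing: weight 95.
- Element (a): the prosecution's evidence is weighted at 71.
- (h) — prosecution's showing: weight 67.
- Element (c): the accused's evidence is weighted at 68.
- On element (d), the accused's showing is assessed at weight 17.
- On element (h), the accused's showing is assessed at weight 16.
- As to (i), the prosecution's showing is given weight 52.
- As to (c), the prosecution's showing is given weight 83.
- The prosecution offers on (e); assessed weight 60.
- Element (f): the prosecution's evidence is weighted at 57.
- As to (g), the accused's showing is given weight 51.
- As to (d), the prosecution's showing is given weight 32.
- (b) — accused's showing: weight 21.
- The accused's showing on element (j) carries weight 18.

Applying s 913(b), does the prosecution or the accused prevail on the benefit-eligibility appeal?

— Issue I —
Stage I.1 — burden on prosecution; standard: a clear and cogent showing (weight exceeds 68).
    (a): 71 > 68 [met]
    (b): 95 − 21 = 74 > 68 [met]
  All elements met. The prosecution retains the burden for Stage I.2.
Stage I.2 — burden on prosecution; standard: any credible evidence (weight is at least 15).
    (c): 83 − 68 = 15 ≥ 15 [met]
    (d): 32 − 17 = 15 ≥ 15 [met]
  All elements met at the final stage.
All stages carried — the prosecution prevails on this issue.
— Issue II —
Stage II.1 (prosecution, the balance of probabilities, weight exceeds 55): (e) 60 > 55 — meets; (f) 57 > 55 — meets.
  Stage II.1 is satisfied; the onus moves to the accused.
Stage II.2 (accused, the balance of probabilities, weight exceeds 55): (g) 51 ≤ 55 — fails.
  The accused does not carry Stage II.2.
The prosecution prevails on this issue.
— Issue III —
Stage III.1 — burden on prosecution; standard: a more-likely-than-not showing (weight is at least 49).
    (h): 67 − 16 = 51 ≥ 49 [met]
    (i): 52 ≥ 49 [met]
  All elements met. The burden passes to the accused.
Stage III.2 — burden on accused; standard: a production showing (weight is at least 20).
    (j): 18 < 20 [not met]
  Stage III.2 not carried; the accused fails its burden.
So the prosecution prevails on this issue.
Per-issue: Issue I → prosecution; Issue II → prosecution; Issue III → prosecution. The prosecution must prevail on every issue; overall, the prosecution prevails.

prosecution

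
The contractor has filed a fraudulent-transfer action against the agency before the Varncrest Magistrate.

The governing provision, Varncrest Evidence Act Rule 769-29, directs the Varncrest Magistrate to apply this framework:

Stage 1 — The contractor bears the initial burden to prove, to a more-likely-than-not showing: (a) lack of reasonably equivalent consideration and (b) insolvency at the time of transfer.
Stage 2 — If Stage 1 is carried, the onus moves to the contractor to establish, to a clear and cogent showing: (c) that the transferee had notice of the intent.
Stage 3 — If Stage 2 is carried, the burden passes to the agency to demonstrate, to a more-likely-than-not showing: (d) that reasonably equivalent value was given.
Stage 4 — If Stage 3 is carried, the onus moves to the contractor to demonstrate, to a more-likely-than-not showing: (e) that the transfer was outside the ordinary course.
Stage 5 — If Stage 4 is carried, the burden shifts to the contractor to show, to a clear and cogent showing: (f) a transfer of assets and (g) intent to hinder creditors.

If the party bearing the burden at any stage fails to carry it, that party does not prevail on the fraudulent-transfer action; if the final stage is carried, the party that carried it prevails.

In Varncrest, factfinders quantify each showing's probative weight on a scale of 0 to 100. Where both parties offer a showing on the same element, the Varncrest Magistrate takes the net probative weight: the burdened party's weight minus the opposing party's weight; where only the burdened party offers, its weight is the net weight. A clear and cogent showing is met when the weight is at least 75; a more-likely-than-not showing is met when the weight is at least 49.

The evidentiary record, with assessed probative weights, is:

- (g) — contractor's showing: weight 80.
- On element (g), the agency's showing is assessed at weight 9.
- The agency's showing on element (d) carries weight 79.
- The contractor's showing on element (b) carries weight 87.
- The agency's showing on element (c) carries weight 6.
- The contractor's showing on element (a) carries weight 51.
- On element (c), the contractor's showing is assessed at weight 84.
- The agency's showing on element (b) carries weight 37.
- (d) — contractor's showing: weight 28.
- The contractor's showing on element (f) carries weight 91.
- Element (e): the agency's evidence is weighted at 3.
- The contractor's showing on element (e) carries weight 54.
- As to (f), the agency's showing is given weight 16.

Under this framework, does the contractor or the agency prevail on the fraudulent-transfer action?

At Stage 1 the contractor must meet a more-likely-than-not showing (weight is at least 49): on (a) the weight is 51, ≥ 49, so (a) meets the standard; on (b) the weight is 87 less the opposing 37 gives net 50, which does reach 49, so (b) meets the standard.
  Stage 1 is satisfied; the contractor continues to bear the burden.
At Stage 2 the contractor must meet a clear and cogent showing (weight is at least 75): on (c) the weight is 84 less the opposing 6 gives net 78, ≥ 75, so (c) meets the standard.
  All elements met. The burden passes to the agency.
At Stage 3 the agency must meet a more-likely-than-not showing (weight is at least 49): on (d) the weight is 79 less the opposing 28 gives net 51, which does reach 49, so (d) meets the standard.
  All elements met. The burden passes to the contractor.
At Stage 4 the contractor must meet a more-likely-than-not showing (weight is at least 49): on (e) the weight is 54 less the opposing 3 gives net 51, which does reach 49, so (e) meets the standard.
  Stage 4 is satisfied; the contractor continues to bear the burden.
At Stage 5 the contractor must meet a clear and cogent showing (weight is at least 75): on (f) the weight is 91 less the opposing 16 gives net 75, which does reach 75, so (f) meets the standard; on (g) the weight is 80 less the opposing 9 gives net 71, < 75, so (g) does not meet the standard.
  Stage 5 not carried; the contractor fails its burden.
The analysis ends at Stage 5; the agency prevails.

agency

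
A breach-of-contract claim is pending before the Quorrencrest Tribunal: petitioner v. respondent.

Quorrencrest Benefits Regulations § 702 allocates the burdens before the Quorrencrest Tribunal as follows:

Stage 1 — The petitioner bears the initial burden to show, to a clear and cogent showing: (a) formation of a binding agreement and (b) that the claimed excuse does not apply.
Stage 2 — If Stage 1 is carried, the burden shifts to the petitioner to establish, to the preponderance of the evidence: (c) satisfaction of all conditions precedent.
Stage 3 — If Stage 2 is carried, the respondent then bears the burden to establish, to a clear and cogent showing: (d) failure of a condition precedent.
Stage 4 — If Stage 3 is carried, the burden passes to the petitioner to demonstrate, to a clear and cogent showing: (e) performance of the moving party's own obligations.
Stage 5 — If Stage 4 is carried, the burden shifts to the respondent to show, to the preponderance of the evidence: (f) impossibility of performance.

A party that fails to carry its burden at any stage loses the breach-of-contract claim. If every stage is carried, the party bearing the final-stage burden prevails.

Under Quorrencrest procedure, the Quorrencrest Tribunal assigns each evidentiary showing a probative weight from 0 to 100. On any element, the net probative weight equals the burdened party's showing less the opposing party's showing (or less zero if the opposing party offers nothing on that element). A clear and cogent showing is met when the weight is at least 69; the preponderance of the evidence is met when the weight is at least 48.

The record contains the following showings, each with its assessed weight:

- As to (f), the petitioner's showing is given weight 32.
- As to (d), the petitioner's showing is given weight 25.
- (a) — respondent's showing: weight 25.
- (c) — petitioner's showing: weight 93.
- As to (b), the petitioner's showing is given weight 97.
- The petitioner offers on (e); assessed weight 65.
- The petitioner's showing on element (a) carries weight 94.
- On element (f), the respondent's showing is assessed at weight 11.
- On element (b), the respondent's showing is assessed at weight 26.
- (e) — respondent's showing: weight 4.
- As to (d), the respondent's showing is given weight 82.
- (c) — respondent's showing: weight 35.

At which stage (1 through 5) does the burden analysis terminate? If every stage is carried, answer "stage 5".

stage 3

Stage 1 (petitioner, a clear and cogent showing, weight is at least 69): (a) net 94−25=69 ≥ 69 — meets; (b) net 97−26=71 ≥ 69 — meets.
  Stage 1 is satisfied; the petitioner continues to bear the burden.
Stage 2 (petitioner, the preponderance of the evidence, weight is at least 48): (c) net 93−35=58 ≥ 48 — meets.
  All elements met. The burden passes to the respondent.
Stage 3 (respondent, a clear and cogent showing, weight is at least 69): (d) net 82−25=57 < 69 — fails.
  The respondent does not carry Stage 3.
So the petitioner prevails.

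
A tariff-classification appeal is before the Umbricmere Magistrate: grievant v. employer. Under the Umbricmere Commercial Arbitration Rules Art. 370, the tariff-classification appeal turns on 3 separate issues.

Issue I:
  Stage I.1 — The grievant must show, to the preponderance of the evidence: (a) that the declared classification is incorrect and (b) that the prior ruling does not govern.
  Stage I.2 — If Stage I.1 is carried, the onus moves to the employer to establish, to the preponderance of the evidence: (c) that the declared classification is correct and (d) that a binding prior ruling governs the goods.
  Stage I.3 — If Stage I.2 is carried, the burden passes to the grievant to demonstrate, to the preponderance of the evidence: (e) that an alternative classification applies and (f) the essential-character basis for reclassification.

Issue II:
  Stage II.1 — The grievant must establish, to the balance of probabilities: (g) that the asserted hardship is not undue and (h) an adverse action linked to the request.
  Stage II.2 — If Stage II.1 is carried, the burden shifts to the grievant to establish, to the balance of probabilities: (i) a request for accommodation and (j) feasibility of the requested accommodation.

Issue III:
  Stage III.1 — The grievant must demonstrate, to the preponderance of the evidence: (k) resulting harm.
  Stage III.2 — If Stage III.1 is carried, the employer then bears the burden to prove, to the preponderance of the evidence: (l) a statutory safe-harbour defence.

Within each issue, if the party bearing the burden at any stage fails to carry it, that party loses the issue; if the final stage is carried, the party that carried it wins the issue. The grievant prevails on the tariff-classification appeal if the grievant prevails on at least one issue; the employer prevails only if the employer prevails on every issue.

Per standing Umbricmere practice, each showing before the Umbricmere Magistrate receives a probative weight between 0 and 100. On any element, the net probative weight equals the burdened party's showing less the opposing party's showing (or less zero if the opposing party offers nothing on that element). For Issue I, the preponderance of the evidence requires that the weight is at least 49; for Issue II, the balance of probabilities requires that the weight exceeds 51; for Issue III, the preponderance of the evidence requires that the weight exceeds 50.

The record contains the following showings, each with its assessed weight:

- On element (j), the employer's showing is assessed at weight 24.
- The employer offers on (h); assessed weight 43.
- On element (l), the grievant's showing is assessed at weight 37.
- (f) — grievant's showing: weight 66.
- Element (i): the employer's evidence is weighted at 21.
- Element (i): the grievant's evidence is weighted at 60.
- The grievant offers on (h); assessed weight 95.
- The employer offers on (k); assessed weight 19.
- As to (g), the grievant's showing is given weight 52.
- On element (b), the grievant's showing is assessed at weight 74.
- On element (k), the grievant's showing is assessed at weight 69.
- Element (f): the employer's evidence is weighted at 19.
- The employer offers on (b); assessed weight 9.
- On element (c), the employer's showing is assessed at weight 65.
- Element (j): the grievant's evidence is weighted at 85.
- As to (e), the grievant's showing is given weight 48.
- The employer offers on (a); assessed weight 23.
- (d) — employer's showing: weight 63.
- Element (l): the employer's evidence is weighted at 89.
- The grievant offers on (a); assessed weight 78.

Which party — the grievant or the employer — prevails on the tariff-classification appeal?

employer

— Issue I —
At Stage I.1 the grievant must meet the preponderance of the evidence (weight is at least 49): on (a) the weight is 78 less the opposing 23 gives net 55, ≥ 49, so (a) meets the standard; on (b) the weight is 74 less the opposing 9 gives net 65, ≥ 49, so (b) meets the standard.
  Stage I.1 carried; the burden shifts to the employer.
At Stage I.2 the employer must meet the preponderance of the evidence (weight is at least 49): on (c) the weight is 65, ≥ 49, so (c) meets the standard; on (d) the weight is 63, which does reach 49, so (d) meets the standard.
  All elements met. The burden passes to the grievant.
At Stage I.3 the grievant must meet the preponderance of the evidence (weight is at least 49): on (e) the weight is 48, which does not reach 49, so (e) does not meet the standard; on (f) the weight is 66 less the opposing 19 gives net 47, which does not reach 49, so (f) does not meet the standard.
  Not every element is met, so the grievant fails to carry Stage I.3.
So the employer prevails on this issue.
— Issue II —
At Stage II.1 the grievant must meet the balance of probabilities (weight exceeds 51): on (g) the weight is 52, which does exceed 51, so (g) meets the standard; on (h) the weight is 95 less the opposing 43 gives net 52, > 51, so (h) meets the standard.
  Stage II.1 is satisfied; the grievant continues to bear the burden.
At Stage II.2 the grievant must meet the balance of probabilities (weight exceeds 51): on (i) the weight is 60 less the opposing 21 gives net 39, which does not exceed 51, so (i) does not meet the standard; on (j) the weight is 85 less the opposing 24 gives net 61, which does exceed 51, so (j) meets the standard.
  The grievant does not carry Stage II.2.
The analysis ends at Stage II.2; the employer prevails on this issue.
— Issue III —
Stage III.1 (grievant, the preponderance of the evidence, weight exceeds 50): (k) net 69−19=50 ≤ 50 — fails.
  Stage III.1 not carried; the grievant fails its burden.
So the employer prevails on this issue.
Per-issue: Issue I → employer; Issue II → employer; Issue III → employer. The grievant must prevail on at least one issue; overall, the employer prevails.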